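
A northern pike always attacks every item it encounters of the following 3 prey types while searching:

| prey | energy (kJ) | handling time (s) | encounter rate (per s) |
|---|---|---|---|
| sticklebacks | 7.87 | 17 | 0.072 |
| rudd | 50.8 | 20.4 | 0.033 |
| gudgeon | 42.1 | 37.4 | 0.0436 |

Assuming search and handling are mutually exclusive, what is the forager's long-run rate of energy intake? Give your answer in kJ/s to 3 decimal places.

R = (0.072×7.87 + 0.033×50.8 + 0.0436×42.1) / (1 + 0.072×17 + 0.033×20.4 + 0.0436×37.4) = 4.079/4.528 = 0.9008 kJ/s.

0.901 kJ/s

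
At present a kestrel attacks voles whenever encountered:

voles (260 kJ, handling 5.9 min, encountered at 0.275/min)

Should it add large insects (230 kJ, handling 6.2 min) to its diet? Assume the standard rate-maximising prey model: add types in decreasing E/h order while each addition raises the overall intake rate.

Yes

Current rate: (0.275×260)/(1 + 0.275×5.9) = 27.26 kJ/min.
Profitability of large insects: 230/6.2 = 37.1 kJ/min.
37.1 > 27.26, so adding large insects raises the average — include it.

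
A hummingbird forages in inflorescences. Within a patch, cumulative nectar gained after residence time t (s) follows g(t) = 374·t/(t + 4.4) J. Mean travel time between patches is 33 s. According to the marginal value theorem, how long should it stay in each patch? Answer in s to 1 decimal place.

By the marginal value theorem, leave when the instantaneous gain rate g'(t) equals the habitat-wide average g(t)/(T + t).
g'(t) = 374·4.4/(t + 4.4)². Setting 374·4.4/(t+4.4)² = 374t/[(t+4.4)(33+t)] gives 4.4(33+t) = t(t+4.4), so t² = 4.4×33 = 145.2.
t* = √145.2 = 12.05 s.

12.0 s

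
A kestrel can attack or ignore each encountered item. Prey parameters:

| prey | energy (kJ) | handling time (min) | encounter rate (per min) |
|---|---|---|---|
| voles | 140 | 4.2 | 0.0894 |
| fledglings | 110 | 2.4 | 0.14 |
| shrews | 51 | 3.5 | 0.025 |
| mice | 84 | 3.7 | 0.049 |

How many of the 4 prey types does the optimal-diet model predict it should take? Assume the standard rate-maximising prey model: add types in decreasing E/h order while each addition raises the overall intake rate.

3

Rank by E/h (kJ/min): fledglings 45.8, voles 33.3, mice 22.7, shrews 14.6. Include each in turn until the next type's E/h falls below the running intake rate.
Rate on top 1: 11.53. voles: 33.3 > 11.53 → include.
Rate on top 2: 16.31. mice: 22.7 > 16.31 → include.
Rate on top 3: 16.92. shrews: 14.6 < 16.92 → exclude; stop.
Optimal diet: fledglings, voles, mice — 3 of 4 types.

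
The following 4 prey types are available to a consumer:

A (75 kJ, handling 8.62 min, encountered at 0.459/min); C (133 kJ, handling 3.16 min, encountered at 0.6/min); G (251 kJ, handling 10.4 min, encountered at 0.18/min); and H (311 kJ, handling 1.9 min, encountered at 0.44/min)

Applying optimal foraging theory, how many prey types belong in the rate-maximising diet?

Rank by E/h (kJ/min): H 164, C 42.1, G 24.1, A 8.7. Include each in turn until the next type's E/h falls below the running intake rate.
Rate on top 1: 74.53. C: 42.1 < 74.53 → exclude; stop.
Optimal diet: H — 1 of 4 types.

1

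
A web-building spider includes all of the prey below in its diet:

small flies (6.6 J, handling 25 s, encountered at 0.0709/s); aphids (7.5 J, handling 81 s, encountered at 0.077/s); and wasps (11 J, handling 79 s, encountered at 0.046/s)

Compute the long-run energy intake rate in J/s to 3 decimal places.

Energy encountered per unit search time: 0.0709×6.6 + 0.077×7.5 + 0.046×11 = 1.551 J/s.
Handling time per unit search time: 0.0709×25 + 0.077×81 + 0.046×79 = 11.64.
Rate = 1.551/(1 + 11.64) = 0.1227 J/s.

0.123 J/s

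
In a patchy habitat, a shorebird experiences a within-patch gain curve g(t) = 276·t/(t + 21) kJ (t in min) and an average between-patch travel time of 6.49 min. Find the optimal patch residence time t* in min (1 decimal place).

11.7 min

By the marginal value theorem, leave when the instantaneous gain rate g'(t) equals the habitat-wide average g(t)/(T + t).
g'(t) = 276·21/(t + 21)². Setting 276·21/(t+21)² = 276t/[(t+21)(6.49+t)] gives 21(6.49+t) = t(t+21), so t² = 21×6.49 = 136.3.
t* = √136.3 = 11.67 min.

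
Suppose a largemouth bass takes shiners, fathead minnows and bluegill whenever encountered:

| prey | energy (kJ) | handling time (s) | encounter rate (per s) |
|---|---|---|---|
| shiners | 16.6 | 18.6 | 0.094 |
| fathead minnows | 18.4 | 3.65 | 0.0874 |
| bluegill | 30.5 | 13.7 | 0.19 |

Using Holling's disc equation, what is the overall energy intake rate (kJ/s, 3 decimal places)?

1.581 kJ/s

R = Σλ_iE_i / (1 + Σλ_ih_i)
Numerator: 0.094×16.6 + 0.0874×18.4 + 0.19×30.5 = 8.964
Denominator: 1 + 0.094×18.6 + 0.0874×3.65 + 0.19×13.7 = 5.67
R = 8.964/5.67 = 1.581 kJ/s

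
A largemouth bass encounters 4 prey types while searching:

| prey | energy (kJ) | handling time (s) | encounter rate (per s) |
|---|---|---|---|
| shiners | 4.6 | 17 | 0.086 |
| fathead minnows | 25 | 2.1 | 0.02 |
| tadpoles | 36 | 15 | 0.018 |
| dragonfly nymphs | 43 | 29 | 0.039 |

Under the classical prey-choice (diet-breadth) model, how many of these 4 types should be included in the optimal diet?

Rank by E/h (kJ/s): fathead minnows 11.9, tadpoles 2.4, dragonfly nymphs 1.48, shiners 0.271. Include each in turn until the next type's E/h falls below the running intake rate.
Rate on top 1: 0.4798. tadpoles: 2.4 > 0.4798 → include.
Rate on top 2: 0.875. dragonfly nymphs: 1.48 > 0.875 → include.
Rate on top 3: 1.156. shiners: 0.271 < 1.156 → exclude; stop.
Optimal diet: fathead minnows, tadpoles, dragonfly nymphs — 3 of 4 types.

3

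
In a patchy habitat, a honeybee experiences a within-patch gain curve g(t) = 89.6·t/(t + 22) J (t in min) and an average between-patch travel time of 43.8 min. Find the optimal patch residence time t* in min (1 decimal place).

31.0 min

By the marginal value theorem, leave when the instantaneous gain rate g'(t) equals the habitat-wide average g(t)/(T + t).
g'(t) = 89.6·22/(t + 22)². Setting 89.6·22/(t+22)² = 89.6t/[(t+22)(43.8+t)] gives 22(43.8+t) = t(t+22), so t² = 22×43.8 = 963.6.
t* = √963.6 = 31.04 min.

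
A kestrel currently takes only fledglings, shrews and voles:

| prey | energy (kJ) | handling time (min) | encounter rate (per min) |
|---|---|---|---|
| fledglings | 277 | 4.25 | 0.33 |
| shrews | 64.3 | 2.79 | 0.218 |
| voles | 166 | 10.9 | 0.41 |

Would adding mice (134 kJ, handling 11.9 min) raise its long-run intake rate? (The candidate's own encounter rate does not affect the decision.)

Current rate: (0.33×277 + 0.218×64.3 + 0.41×166)/(1 + 0.33×4.25 + 0.218×2.79 + 0.41×10.9) = 23.19 kJ/min.
mice: E/h = 134/11.9 = 11.26 kJ/min.
11.26 < 23.19, so adding mice would lower the average — exclude it.

No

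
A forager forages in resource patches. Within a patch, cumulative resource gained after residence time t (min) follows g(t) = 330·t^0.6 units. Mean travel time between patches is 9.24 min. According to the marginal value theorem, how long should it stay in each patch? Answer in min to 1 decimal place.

Maximise g(t)/(T+t): set derivative to zero → g'(t)(T+t) = g(t).
g'(t) = 0.6·330·t^-0.4. Setting 0.6·330·t^-0.4 = 330·t^0.6/(9.24+t) gives 0.6(9.24+t) = t, so 0.40·t = 0.6×9.24.
t* = 0.6×9.24/0.40 = 13.86 min.

13.9 min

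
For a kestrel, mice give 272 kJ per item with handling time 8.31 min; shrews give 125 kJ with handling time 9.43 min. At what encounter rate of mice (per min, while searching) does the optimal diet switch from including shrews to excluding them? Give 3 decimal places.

0.082 per min

At the threshold, the rate on mice alone equals the profitability of shrews: λ·272/(1 + λ·8.31) = 125/9.43 = 13.26.
Rearranging, λ(272 − 13.26×8.31) = 13.26, so λ = 13.26/161.8 = 0.0819 per min.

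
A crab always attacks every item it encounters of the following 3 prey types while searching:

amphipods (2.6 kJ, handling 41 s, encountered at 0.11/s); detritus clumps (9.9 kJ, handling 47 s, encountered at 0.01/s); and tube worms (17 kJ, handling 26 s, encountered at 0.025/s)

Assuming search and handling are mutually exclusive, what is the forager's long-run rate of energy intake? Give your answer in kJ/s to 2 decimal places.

R = Σλ_iE_i / (1 + Σλ_ih_i)
Numerator: 0.11×2.6 + 0.01×9.9 + 0.025×17 = 0.81
Denominator: 1 + 0.11×41 + 0.01×47 + 0.025×26 = 6.63
R = 0.81/6.63 = 0.1222 kJ/s

0.12 kJ/s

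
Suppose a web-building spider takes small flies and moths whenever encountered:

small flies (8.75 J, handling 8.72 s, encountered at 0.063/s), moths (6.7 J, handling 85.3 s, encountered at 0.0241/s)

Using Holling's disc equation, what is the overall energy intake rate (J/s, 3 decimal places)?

0.198 J/s

Energy encountered per unit search time: 0.063×8.75 + 0.0241×6.7 = 0.7127 J/s.
Handling time per unit search time: 0.063×8.72 + 0.0241×85.3 = 2.605.
Rate = 0.7127/(1 + 2.605) = 0.1977 J/s.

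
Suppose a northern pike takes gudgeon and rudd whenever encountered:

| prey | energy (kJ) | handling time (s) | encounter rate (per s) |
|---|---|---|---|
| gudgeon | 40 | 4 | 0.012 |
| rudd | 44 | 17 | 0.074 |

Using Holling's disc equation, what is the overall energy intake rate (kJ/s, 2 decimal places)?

1.62 kJ/s

R = Σλ_iE_i / (1 + Σλ_ih_i)
Numerator: 0.012×40 + 0.074×44 = 3.736
Denominator: 1 + 0.012×4 + 0.074×17 = 2.306
R = 3.736/2.306 = 1.62 kJ/s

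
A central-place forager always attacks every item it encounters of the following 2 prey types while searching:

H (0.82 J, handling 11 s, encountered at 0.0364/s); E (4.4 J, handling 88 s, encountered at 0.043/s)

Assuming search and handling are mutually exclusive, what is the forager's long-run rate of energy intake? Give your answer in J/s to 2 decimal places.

R = Σλ_iE_i / (1 + Σλ_ih_i)
Numerator: 0.0364×0.82 + 0.043×4.4 = 0.219
Denominator: 1 + 0.0364×11 + 0.043×88 = 5.184
R = 0.219/5.184 = 0.04225 J/s

0.04 J/s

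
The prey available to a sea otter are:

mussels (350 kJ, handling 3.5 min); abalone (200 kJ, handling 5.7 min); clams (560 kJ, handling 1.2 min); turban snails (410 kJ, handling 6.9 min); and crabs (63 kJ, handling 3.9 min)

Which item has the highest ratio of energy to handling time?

Profitability E/h (kJ/min): mussels = 350/3.5 = 100, abalone = 200/5.7 = 35.1, clams = 560/1.2 = 467, turban snails = 410/6.9 = 59.4, crabs = 63/3.9 = 16.2.
Ranked: clams > mussels > turban snails > abalone > crabs.

clams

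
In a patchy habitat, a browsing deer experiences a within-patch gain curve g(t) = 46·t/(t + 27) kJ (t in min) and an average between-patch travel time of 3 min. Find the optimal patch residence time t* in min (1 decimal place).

9.0 min

Maximise g(t)/(T+t): set derivative to zero → g'(t)(T+t) = g(t).
g'(t) = 46·27/(t + 27)². Setting 46·27/(t+27)² = 46t/[(t+27)(3+t)] gives 27(3+t) = t(t+27), so t² = 27×3 = 81.
t* = √81 = 9 min.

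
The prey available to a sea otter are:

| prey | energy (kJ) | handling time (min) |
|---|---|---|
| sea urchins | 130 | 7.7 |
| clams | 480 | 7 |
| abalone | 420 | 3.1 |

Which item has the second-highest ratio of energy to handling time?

clams

Profitability E/h (kJ/min): sea urchins = 130/7.7 = 16.9, clams = 480/7 = 68.6, abalone = 420/3.1 = 135.
Ranked: abalone > clams > sea urchins.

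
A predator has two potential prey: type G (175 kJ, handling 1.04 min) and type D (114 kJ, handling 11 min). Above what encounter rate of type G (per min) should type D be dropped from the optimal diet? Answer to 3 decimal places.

The zero-one rule: include type D iff E₂/h₂ > λE₁/(1+λh₁). Equality gives the switch point.
λE₁h₂ = E₂ + λE₂h₁ ⇒ λ = E₂/(E₁h₂ − E₂h₁) = 114/(1925 − 118.6) = 0.06311 per min.

0.063 per min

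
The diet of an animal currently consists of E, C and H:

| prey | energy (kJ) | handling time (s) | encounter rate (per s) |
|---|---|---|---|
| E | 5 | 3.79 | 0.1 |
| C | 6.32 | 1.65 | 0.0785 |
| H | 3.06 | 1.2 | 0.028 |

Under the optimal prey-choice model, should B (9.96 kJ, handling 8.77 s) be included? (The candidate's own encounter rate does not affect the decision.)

Yes

Intake rate on the current diet: R = (0.1×5 + 0.0785×6.32 + 0.028×3.06) / (1 + 0.1×3.79 + 0.0785×1.65 + 0.028×1.2) = 1.082/1.542 = 0.7015 kJ/s.
Profitability of B: 9.96/8.77 = 1.136 kJ/s.
1.136 > 0.7015, so adding B raises the average — include it.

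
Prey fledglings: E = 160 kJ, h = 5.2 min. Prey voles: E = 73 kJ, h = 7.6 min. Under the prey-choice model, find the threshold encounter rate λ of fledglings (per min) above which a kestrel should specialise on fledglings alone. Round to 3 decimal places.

0.087 per min

At the threshold, the rate on fledglings alone equals the profitability of voles: λ·160/(1 + λ·5.2) = 73/7.6 = 9.605.
Rearranging, λ(160 − 9.605×5.2) = 9.605, so λ = 9.605/110.1 = 0.08728 per min.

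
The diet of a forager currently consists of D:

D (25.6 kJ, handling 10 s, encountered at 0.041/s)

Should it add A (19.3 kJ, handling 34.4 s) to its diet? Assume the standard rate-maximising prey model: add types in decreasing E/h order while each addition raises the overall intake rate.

Current rate: (0.041×25.6)/(1 + 0.041×10) = 0.7444 kJ/s.
Profitability of A: 19.3/34.4 = 0.561 kJ/s.
Since 0.561 < R, time spent handling A is better spent searching.

No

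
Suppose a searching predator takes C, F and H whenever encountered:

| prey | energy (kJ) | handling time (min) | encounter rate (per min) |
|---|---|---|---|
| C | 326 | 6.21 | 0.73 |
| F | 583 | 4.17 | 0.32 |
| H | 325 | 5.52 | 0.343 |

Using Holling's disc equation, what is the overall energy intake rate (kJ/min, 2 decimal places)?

61.18 kJ/min

R = Σλ_iE_i / (1 + Σλ_ih_i)
Numerator: 0.73×326 + 0.32×583 + 0.343×325 = 536
Denominator: 1 + 0.73×6.21 + 0.32×4.17 + 0.343×5.52 = 8.761
R = 536/8.761 = 61.18 kJ/min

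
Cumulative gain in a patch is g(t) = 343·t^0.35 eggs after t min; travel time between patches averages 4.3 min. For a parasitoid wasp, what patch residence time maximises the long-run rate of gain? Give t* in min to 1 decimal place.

2.3 min

By the marginal value theorem, leave when the instantaneous gain rate g'(t) equals the habitat-wide average g(t)/(T + t).
g'(t) = 0.35·343·t^-0.65. Setting 0.35·343·t^-0.65 = 343·t^0.35/(4.3+t) gives 0.35(4.3+t) = t, so 0.65·t = 0.35×4.3.
t* = 0.35×4.3/0.65 = 2.315 min.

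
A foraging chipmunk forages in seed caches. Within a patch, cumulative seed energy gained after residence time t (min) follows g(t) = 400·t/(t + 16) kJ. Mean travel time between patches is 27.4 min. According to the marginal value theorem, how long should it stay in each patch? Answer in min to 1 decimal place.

By the marginal value theorem, leave when the instantaneous gain rate g'(t) equals the habitat-wide average g(t)/(T + t).
g'(t) = 400·16/(t + 16)². Setting 400·16/(t+16)² = 400t/[(t+16)(27.4+t)] gives 16(27.4+t) = t(t+16), so t² = 16×27.4 = 438.4.
t* = √438.4 = 20.94 min.

20.9 min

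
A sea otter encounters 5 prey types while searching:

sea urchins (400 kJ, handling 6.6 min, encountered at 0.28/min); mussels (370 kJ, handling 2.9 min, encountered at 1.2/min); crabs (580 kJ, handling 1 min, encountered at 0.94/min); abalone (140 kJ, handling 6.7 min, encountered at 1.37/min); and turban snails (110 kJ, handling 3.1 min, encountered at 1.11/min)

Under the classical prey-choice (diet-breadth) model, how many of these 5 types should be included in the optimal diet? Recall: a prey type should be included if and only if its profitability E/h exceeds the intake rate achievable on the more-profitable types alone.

1

E/h in descending order: crabs 580, mussels 128, sea urchins 60.6, turban snails 35.5, abalone 20.9 kJ/min. The optimal diet is the largest prefix of this list for which every included type satisfies E_i/h_i > R on the types above it.
Rate on top 1: 281. mussels: 128 < 281 → exclude; stop.
Optimal diet: crabs — 1 of 5 types.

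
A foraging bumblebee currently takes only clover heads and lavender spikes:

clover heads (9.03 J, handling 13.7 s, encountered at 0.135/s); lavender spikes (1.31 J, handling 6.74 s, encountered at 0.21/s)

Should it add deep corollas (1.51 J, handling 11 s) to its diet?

Intake rate on the current diet: R = (0.135×9.03 + 0.21×1.31) / (1 + 0.135×13.7 + 0.21×6.74) = 1.494/4.265 = 0.3503 J/s.
deep corollas: E/h = 1.51/11 = 0.1373 J/s.
0.1373 < 0.3503, so adding deep corollas would lower the average — exclude it.

No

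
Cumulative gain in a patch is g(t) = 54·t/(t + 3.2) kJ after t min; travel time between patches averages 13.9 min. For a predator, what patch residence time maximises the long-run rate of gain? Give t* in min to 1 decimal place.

Optimal t* satisfies g'(t*) = g(t*)/(T + t*).
g'(t) = 54·3.2/(t + 3.2)². Setting 54·3.2/(t+3.2)² = 54t/[(t+3.2)(13.9+t)] gives 3.2(13.9+t) = t(t+3.2), so t² = 3.2×13.9 = 44.48.
t* = √44.48 = 6.669 min.

6.7 min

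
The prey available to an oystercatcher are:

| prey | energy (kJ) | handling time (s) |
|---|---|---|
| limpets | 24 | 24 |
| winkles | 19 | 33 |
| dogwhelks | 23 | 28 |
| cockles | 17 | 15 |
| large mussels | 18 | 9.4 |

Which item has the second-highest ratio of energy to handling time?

Profitability E/h (kJ/s): limpets = 24/24 = 1, winkles = 19/33 = 0.576, dogwhelks = 23/28 = 0.821, cockles = 17/15 = 1.13, large mussels = 18/9.4 = 1.91.
Ranked: large mussels > cockles > limpets > dogwhelks > winkles.

cockles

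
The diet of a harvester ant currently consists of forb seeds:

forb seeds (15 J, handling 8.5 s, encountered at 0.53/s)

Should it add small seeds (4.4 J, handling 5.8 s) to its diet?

No

Intake rate on the current diet: R = (0.53×15) / (1 + 0.53×8.5) = 7.95/5.505 = 1.444 J/s.
small seeds: E/h = 4.4/5.8 = 0.7586 J/s.
Since 0.7586 < R, time spent handling small seeds is better spent searching.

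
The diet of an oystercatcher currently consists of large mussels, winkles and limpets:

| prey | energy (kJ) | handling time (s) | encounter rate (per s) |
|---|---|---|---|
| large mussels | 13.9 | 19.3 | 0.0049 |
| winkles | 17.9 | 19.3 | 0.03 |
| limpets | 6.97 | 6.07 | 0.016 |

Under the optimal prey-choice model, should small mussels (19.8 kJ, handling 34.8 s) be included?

Yes

On large mussels, winkles and limpets alone, R = ΣλE/(1+Σλh) = 0.7166/1.771 = 0.4047 kJ/s.
small mussels: E/h = 19.8/34.8 = 0.569 kJ/s.
0.569 > 0.4047, so adding small mussels raises the average — include it.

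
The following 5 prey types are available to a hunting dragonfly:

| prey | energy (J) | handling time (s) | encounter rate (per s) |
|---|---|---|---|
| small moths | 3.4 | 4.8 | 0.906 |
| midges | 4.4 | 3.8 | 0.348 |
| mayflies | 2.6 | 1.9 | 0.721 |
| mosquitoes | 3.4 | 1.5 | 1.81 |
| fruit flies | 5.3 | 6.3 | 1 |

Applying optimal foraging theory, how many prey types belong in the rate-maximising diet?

1

Rank by E/h (J/s): mosquitoes 2.27, mayflies 1.37, midges 1.16, fruit flies 0.841, small moths 0.708. Include each in turn until the next type's E/h falls below the running intake rate.
Rate on top 1: 1.657. mayflies: 1.37 < 1.657 → exclude; stop.
Optimal diet: mosquitoes — 1 of 5 types.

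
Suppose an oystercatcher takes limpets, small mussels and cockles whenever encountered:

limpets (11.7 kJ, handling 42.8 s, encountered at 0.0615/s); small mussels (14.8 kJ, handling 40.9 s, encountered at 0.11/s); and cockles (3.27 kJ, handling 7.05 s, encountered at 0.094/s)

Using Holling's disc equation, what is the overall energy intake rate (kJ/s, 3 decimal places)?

R = (0.0615×11.7 + 0.11×14.8 + 0.094×3.27) / (1 + 0.0615×42.8 + 0.11×40.9 + 0.094×7.05) = 2.655/8.794 = 0.3019 kJ/s.

0.302 kJ/s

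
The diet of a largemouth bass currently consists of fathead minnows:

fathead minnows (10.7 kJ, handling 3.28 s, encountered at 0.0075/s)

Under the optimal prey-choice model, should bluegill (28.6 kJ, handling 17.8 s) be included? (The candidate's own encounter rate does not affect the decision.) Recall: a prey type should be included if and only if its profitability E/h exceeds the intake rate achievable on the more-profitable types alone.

On fathead minnows alone, R = ΣλE/(1+Σλh) = 0.08025/1.025 = 0.07832 kJ/s.
Profitability of bluegill: 28.6/17.8 = 1.607 kJ/s.
Since 1.607 > R, including bluegill increases the long-run rate.

Yes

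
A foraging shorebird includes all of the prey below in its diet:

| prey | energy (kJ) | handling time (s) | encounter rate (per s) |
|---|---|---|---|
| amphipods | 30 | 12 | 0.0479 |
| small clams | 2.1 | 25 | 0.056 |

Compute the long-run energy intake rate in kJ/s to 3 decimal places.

R = Σλ_iE_i / (1 + Σλ_ih_i)
Numerator: 0.0479×30 + 0.056×2.1 = 1.555
Denominator: 1 + 0.0479×12 + 0.056×25 = 2.975
R = 1.555/2.975 = 0.5226 kJ/s

0.523 kJ/s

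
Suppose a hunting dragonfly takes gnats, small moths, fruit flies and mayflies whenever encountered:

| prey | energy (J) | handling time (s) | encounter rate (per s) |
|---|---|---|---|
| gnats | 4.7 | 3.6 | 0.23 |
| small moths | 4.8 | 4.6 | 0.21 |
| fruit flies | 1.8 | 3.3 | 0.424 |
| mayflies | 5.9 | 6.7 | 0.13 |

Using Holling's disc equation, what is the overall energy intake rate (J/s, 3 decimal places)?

R = Σλ_iE_i / (1 + Σλ_ih_i)
Numerator: 0.23×4.7 + 0.21×4.8 + 0.424×1.8 + 0.13×5.9 = 3.619
Denominator: 1 + 0.23×3.6 + 0.21×4.6 + 0.424×3.3 + 0.13×6.7 = 5.064
R = 3.619/5.064 = 0.7147 J/s

0.715 J/s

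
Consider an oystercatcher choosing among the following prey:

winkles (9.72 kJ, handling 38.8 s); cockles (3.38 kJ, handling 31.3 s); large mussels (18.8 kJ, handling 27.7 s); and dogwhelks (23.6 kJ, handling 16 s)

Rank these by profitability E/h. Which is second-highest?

large mussels

In descending order of E/h:
dogwhelks: 23.6/16 = 1.48 kJ/s
large mussels: 18.8/27.7 = 0.679 kJ/s
winkles: 9.72/38.8 = 0.251 kJ/s
cockles: 3.38/31.3 = 0.108 kJ/s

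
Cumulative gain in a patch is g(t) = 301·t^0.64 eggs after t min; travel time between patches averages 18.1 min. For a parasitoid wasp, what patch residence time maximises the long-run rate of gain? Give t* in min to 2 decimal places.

Optimal t* satisfies g'(t*) = g(t*)/(T + t*).
g'(t) = 0.64·301·t^-0.36. Setting 0.64·301·t^-0.36 = 301·t^0.64/(18.1+t) gives 0.64(18.1+t) = t, so 0.36·t = 0.64×18.1.
t* = 0.64×18.1/0.36 = 32.18 min.

32.18 min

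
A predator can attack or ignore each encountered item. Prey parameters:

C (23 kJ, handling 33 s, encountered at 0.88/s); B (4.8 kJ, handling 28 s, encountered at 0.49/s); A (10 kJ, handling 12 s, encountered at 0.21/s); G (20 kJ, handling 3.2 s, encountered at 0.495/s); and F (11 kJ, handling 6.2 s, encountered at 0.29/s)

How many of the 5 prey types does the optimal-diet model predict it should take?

1

E/h in descending order: G 6.25, F 1.77, A 0.833, C 0.697, B 0.171 kJ/s. The optimal diet is the largest prefix of this list for which every included type satisfies E_i/h_i > R on the types above it.
Rate on top 1: 3.831. F: 1.77 < 3.831 → exclude; stop.
Optimal diet: G — 1 of 5 types.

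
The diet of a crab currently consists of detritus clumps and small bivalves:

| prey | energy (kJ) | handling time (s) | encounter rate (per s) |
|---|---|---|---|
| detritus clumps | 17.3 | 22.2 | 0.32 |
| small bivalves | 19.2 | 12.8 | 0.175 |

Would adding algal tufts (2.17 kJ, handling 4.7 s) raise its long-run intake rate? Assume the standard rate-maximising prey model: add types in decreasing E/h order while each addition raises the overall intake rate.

On detritus clumps and small bivalves alone, R = ΣλE/(1+Σλh) = 8.896/10.34 = 0.86 kJ/s.
algal tufts: E/h = 2.17/4.7 = 0.4617 kJ/s.
0.4617 < 0.86, so adding algal tufts would lower the average — exclude it.

No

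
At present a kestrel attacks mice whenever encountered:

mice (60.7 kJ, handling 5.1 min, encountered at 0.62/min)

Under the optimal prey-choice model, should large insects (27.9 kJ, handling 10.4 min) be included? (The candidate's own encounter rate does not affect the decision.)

On mice alone, R = ΣλE/(1+Σλh) = 37.63/4.162 = 9.042 kJ/min.
large insects: E/h = 27.9/10.4 = 2.683 kJ/min.
2.683 < 9.042, so adding large insects would lower the average — exclude it.

No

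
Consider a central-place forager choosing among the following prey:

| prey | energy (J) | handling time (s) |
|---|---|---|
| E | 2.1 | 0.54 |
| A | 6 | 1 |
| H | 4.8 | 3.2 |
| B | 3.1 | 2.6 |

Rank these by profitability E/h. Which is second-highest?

In descending order of E/h:
A: 6/1 = 6 J/s
E: 2.1/0.54 = 3.89 J/s
H: 4.8/3.2 = 1.5 J/s
B: 3.1/2.6 = 1.19 J/s

E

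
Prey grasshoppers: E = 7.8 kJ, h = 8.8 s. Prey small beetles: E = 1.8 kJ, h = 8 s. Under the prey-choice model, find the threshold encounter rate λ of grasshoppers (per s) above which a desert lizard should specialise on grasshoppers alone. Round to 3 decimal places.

The zero-one rule: include small beetles iff E₂/h₂ > λE₁/(1+λh₁). Equality gives the switch point.
λE₁h₂ = E₂ + λE₂h₁ ⇒ λ = E₂/(E₁h₂ − E₂h₁) = 1.8/(62.4 − 15.84) = 0.03866 per s.

0.039 per s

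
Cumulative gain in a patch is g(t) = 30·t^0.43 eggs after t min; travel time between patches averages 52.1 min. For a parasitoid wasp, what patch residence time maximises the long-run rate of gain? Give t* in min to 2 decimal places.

39.30 min

Optimal t* satisfies g'(t*) = g(t*)/(T + t*).
g'(t) = 0.43·30·t^-0.57. Setting 0.43·30·t^-0.57 = 30·t^0.43/(52.1+t) gives 0.43(52.1+t) = t, so 0.57·t = 0.43×52.1.
t* = 0.43×52.1/0.57 = 39.3 min.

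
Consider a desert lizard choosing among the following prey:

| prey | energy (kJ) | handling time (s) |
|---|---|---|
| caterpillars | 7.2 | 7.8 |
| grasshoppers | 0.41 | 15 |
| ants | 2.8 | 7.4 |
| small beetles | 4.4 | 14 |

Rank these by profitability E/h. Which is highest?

caterpillars

Profitability E/h (kJ/s): caterpillars = 7.2/7.8 = 0.923, grasshoppers = 0.41/15 = 0.0273, ants = 2.8/7.4 = 0.378, small beetles = 4.4/14 = 0.314.
Ranked: caterpillars > ants > small beetles > grasshoppers.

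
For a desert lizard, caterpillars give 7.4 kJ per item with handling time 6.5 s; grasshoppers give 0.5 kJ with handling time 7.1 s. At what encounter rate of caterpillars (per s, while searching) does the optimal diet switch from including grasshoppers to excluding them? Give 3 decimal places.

Drop grasshoppers once their profitability E₂/h₂ falls below the rate achievable on caterpillars alone: E₂/h₂ = λE₁/(1 + λh₁).
Solve for λ: λE₁h₂ = E₂(1 + λh₁) → λ(E₁h₂ − E₂h₁) = E₂ → λ = E₂/(E₁h₂ − E₂h₁).
λ = 0.5/(7.4×7.1 − 0.5×6.5) = 0.5/49.29 = 0.01014 per s.

0.010 per s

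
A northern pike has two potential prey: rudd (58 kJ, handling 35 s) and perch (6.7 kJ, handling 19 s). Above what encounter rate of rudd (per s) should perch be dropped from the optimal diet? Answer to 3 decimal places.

The zero-one rule: include perch iff E₂/h₂ > λE₁/(1+λh₁). Equality gives the switch point.
λE₁h₂ = E₂ + λE₂h₁ ⇒ λ = E₂/(E₁h₂ − E₂h₁) = 6.7/(1102 − 234.5) = 0.007723 per s.

0.008 per s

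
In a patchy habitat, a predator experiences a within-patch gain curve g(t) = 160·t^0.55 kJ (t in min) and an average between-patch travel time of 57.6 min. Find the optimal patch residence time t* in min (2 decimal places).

70.40 min

Optimal t* satisfies g'(t*) = g(t*)/(T + t*).
g'(t) = 0.55·160·t^-0.45. Setting 0.55·160·t^-0.45 = 160·t^0.55/(57.6+t) gives 0.55(57.6+t) = t, so 0.45·t = 0.55×57.6.
t* = 0.55×57.6/0.45 = 70.4 min.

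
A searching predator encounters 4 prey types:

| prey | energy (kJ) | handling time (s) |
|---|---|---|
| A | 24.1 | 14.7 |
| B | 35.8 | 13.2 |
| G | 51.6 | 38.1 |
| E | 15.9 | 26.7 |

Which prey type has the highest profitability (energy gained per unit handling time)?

B

In descending order of E/h:
B: 35.8/13.2 = 2.71 kJ/s
A: 24.1/14.7 = 1.64 kJ/s
G: 51.6/38.1 = 1.35 kJ/s
E: 15.9/26.7 = 0.596 kJ/s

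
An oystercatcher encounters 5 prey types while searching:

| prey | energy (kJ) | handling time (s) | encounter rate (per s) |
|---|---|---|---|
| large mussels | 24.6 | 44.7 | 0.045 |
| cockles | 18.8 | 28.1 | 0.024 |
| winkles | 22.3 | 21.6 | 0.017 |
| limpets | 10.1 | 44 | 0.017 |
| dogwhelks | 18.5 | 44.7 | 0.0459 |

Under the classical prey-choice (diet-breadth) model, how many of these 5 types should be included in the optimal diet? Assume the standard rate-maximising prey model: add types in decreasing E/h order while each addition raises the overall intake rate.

3

Rank by E/h (kJ/s): winkles 1.03, cockles 0.669, large mussels 0.55, dogwhelks 0.414, limpets 0.23. Include each in turn until the next type's E/h falls below the running intake rate.
Rate on top 1: 0.2773. cockles: 0.669 > 0.2773 → include.
Rate on top 2: 0.4067. large mussels: 0.55 > 0.4067 → include.
Rate on top 3: 0.478. dogwhelks: 0.414 < 0.478 → exclude; stop.
Optimal diet: winkles, cockles, large mussels — 3 of 5 types.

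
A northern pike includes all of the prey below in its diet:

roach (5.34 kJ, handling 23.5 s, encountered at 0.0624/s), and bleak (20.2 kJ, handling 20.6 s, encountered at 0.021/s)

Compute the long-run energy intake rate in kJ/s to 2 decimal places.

Energy encountered per unit search time: 0.0624×5.34 + 0.021×20.2 = 0.7574 kJ/s.
Handling time per unit search time: 0.0624×23.5 + 0.021×20.6 = 1.899.
Rate = 0.7574/(1 + 1.899) = 0.2613 kJ/s.

0.26 kJ/s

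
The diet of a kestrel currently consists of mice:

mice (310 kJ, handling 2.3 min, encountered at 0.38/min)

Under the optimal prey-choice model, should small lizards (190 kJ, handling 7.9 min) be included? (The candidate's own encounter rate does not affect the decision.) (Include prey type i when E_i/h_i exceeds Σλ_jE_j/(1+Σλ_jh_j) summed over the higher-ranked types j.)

Current rate: (0.38×310)/(1 + 0.38×2.3) = 62.86 kJ/min.
small lizards: E/h = 190/7.9 = 24.05 kJ/min.
24.05 < 62.86, so adding small lizards would lower the average — exclude it.

No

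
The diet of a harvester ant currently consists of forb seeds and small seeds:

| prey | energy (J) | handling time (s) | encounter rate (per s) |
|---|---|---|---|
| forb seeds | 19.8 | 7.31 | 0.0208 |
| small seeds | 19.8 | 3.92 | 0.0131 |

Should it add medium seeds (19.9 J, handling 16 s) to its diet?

Yes

On forb seeds and small seeds alone, R = ΣλE/(1+Σλh) = 0.6712/1.203 = 0.5578 J/s.
Profitability of medium seeds: 19.9/16 = 1.244 J/s.
Since 1.244 > R, including medium seeds increases the long-run rate.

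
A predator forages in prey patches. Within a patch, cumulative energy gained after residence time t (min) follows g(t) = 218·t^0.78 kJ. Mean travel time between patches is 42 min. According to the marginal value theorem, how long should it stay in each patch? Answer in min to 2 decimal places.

Optimal t* satisfies g'(t*) = g(t*)/(T + t*).
g'(t) = 0.78·218·t^-0.22. Setting 0.78·218·t^-0.22 = 218·t^0.78/(42+t) gives 0.78(42+t) = t, so 0.22·t = 0.78×42.
t* = 0.78×42/0.22 = 148.9 min.

148.91 min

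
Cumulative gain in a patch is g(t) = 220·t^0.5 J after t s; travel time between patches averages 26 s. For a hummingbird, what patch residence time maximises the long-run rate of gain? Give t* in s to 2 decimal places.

26.00 s

Optimal t* satisfies g'(t*) = g(t*)/(T + t*).
g'(t) = 0.5·220·t^-0.5. Setting 0.5·220·t^-0.5 = 220·t^0.5/(26+t) gives 0.5(26+t) = t, so 0.50·t = 0.5×26.
t* = 0.5×26/0.50 = 26 s.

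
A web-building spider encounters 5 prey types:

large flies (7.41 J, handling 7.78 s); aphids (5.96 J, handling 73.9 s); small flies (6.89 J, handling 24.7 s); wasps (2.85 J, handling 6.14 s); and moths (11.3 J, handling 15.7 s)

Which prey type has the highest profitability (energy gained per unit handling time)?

In descending order of E/h:
large flies: 7.41/7.78 = 0.952 J/s
moths: 11.3/15.7 = 0.72 J/s
wasps: 2.85/6.14 = 0.464 J/s
small flies: 6.89/24.7 = 0.279 J/s
aphids: 5.96/73.9 = 0.0806 J/s

large flies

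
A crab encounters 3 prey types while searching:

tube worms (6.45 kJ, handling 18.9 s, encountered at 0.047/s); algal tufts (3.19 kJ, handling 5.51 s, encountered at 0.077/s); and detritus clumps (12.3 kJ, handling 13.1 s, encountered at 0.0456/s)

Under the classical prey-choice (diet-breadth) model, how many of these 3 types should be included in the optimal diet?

2

E/h in descending order: detritus clumps 0.939, algal tufts 0.579, tube worms 0.341 kJ/s. The optimal diet is the largest prefix of this list for which every included type satisfies E_i/h_i > R on the types above it.
Rate on top 1: 0.3511. algal tufts: 0.579 > 0.3511 → include.
Rate on top 2: 0.3989. tube worms: 0.341 < 0.3989 → exclude; stop.
Optimal diet: detritus clumps, algal tufts — 2 of 3 types.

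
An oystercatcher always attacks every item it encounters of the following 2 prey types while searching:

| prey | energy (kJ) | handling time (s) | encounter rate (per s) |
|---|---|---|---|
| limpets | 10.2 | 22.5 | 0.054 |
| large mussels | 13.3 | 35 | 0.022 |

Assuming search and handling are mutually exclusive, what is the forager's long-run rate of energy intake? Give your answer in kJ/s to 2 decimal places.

Energy encountered per unit search time: 0.054×10.2 + 0.022×13.3 = 0.8434 kJ/s.
Handling time per unit search time: 0.054×22.5 + 0.022×35 = 1.985.
Rate = 0.8434/(1 + 1.985) = 0.2825 kJ/s.

0.28 kJ/s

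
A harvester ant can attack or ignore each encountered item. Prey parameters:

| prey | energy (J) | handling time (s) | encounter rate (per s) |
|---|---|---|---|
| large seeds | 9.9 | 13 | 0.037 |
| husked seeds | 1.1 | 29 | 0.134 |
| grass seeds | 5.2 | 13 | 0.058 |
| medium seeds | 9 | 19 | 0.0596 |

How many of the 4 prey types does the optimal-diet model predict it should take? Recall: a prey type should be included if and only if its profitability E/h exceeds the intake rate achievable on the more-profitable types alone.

Rank by E/h (J/s): large seeds 0.762, medium seeds 0.474, grass seeds 0.4, husked seeds 0.0379. Include each in turn until the next type's E/h falls below the running intake rate.
Rate on top 1: 0.2473. medium seeds: 0.474 > 0.2473 → include.
Rate on top 2: 0.3454. grass seeds: 0.4 > 0.3454 → include.
Rate on top 3: 0.3576. husked seeds: 0.0379 < 0.3576 → exclude; stop.
Optimal diet: large seeds, medium seeds, grass seeds — 3 of 4 types.

3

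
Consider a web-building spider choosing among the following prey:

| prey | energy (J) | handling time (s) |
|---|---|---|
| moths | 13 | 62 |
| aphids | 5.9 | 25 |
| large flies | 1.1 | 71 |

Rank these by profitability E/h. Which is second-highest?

moths

In descending order of E/h:
aphids: 5.9/25 = 0.236 J/s
moths: 13/62 = 0.21 J/s
large flies: 1.1/71 = 0.0155 J/s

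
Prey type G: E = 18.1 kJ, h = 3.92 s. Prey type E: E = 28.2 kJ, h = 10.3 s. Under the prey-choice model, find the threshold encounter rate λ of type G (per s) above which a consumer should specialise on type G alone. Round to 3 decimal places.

The zero-one rule: include type E iff E₂/h₂ > λE₁/(1+λh₁). Equality gives the switch point.
λE₁h₂ = E₂ + λE₂h₁ ⇒ λ = E₂/(E₁h₂ − E₂h₁) = 28.2/(186.4 − 110.5) = 0.3716 per s.

0.372 per s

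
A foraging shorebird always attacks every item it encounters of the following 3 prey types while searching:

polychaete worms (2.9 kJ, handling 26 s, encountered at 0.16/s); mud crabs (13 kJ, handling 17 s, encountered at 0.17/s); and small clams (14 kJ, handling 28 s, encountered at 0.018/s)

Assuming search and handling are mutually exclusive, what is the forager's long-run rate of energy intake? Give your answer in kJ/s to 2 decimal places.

0.34 kJ/s

R = (0.16×2.9 + 0.17×13 + 0.018×14) / (1 + 0.16×26 + 0.17×17 + 0.018×28) = 2.926/8.554 = 0.3421 kJ/s.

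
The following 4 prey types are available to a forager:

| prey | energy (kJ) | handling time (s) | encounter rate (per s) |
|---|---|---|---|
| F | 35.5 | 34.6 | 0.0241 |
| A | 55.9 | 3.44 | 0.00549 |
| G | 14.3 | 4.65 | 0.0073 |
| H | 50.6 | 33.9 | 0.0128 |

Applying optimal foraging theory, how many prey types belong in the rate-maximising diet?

Profitabilities (E/h, kJ/s): A 16.2, G 3.08, H 1.49, F 1.03. Add prey in this order while the next type's profitability exceeds the intake rate on those already taken.
Rate on top 1: 0.3012. G: 3.08 > 0.3012 → include.
Rate on top 2: 0.3906. H: 1.49 > 0.3906 → include.
Rate on top 3: 0.7123. F: 1.03 > 0.7123 → include.
Optimal diet: A, G, H, F — 4 of 4 types.

4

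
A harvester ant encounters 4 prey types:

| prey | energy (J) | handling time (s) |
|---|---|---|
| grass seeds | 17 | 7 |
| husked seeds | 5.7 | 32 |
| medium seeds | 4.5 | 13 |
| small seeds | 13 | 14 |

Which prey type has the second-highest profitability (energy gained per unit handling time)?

small seeds

Profitability E/h (J/s): grass seeds = 17/7 = 2.43, husked seeds = 5.7/32 = 0.178, medium seeds = 4.5/13 = 0.346, small seeds = 13/14 = 0.929.
Ranked: grass seeds > small seeds > medium seeds > husked seeds.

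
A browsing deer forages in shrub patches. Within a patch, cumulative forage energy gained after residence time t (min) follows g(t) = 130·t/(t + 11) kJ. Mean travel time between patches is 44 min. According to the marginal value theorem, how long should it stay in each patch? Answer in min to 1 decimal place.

Maximise g(t)/(T+t): set derivative to zero → g'(t)(T+t) = g(t).
g'(t) = 130·11/(t + 11)². Setting 130·11/(t+11)² = 130t/[(t+11)(44+t)] gives 11(44+t) = t(t+11), so t² = 11×44 = 484.
t* = √484 = 22 min.

22.0 min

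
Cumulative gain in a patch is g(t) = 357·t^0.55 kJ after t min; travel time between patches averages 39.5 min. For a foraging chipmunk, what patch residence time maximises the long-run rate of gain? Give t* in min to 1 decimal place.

By the marginal value theorem, leave when the instantaneous gain rate g'(t) equals the habitat-wide average g(t)/(T + t).
g'(t) = 0.55·357·t^-0.45. Setting 0.55·357·t^-0.45 = 357·t^0.55/(39.5+t) gives 0.55(39.5+t) = t, so 0.45·t = 0.55×39.5.
t* = 0.55×39.5/0.45 = 48.28 min.

48.3 min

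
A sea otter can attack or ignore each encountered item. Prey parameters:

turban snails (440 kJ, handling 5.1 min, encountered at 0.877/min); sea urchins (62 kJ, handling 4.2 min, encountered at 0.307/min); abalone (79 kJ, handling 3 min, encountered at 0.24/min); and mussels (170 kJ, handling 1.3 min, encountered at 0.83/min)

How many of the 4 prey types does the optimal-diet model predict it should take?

Rank by E/h (kJ/min): mussels 131, turban snails 86.3, abalone 26.3, sea urchins 14.8. Include each in turn until the next type's E/h falls below the running intake rate.
Rate on top 1: 67.87. turban snails: 86.3 > 67.87 → include.
Rate on top 2: 80.43. abalone: 26.3 < 80.43 → exclude; stop.
Optimal diet: mussels, turban snails — 2 of 4 types.

2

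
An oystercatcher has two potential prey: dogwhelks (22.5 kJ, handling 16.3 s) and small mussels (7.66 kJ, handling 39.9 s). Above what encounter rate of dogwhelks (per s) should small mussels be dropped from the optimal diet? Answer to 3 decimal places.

0.010 per s

At the threshold, the rate on dogwhelks alone equals the profitability of small mussels: λ·22.5/(1 + λ·16.3) = 7.66/39.9 = 0.192.
Rearranging, λ(22.5 − 0.192×16.3) = 0.192, so λ = 0.192/19.37 = 0.009911 per s.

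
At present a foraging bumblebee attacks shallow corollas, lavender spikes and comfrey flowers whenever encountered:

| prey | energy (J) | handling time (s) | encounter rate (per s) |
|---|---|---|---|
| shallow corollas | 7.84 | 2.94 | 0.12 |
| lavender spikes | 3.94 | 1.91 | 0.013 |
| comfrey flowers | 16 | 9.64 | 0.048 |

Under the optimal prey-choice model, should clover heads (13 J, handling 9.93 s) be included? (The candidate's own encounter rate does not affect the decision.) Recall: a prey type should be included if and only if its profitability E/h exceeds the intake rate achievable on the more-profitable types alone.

Yes

Current rate: (0.12×7.84 + 0.013×3.94 + 0.048×16)/(1 + 0.12×2.94 + 0.013×1.91 + 0.048×9.64) = 0.9564 J/s.
clover heads: E/h = 13/9.93 = 1.309 J/s.
1.309 > 0.9564, so adding clover heads raises the average — include it.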